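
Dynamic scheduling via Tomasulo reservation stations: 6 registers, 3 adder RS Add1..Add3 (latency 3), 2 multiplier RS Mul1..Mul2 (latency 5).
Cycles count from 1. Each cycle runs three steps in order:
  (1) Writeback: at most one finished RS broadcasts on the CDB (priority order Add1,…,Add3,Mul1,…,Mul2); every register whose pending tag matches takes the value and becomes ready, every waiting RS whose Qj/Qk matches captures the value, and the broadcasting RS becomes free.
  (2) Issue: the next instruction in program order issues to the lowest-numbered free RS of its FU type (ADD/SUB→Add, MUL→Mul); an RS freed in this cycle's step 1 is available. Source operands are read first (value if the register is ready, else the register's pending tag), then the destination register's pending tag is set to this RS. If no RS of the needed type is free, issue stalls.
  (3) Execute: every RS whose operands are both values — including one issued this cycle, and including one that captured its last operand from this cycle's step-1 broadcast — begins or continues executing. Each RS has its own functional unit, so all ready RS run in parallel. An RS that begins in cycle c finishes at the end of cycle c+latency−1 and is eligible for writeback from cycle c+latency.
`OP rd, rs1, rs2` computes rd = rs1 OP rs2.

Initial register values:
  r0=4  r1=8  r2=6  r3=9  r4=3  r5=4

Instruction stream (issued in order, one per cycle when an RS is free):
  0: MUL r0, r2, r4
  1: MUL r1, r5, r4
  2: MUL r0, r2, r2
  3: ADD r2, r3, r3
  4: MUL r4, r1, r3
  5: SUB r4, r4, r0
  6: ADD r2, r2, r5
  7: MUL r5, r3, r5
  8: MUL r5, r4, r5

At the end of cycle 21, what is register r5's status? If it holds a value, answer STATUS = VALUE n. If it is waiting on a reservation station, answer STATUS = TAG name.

STATUS = TAG Mul2

  c1: issue MUL r0<-Mul1  regs: r0:Mul1,r1:8,r2:6,r3:9,r4:3,r5:4
  c2: issue MUL r1<-Mul2  regs: r0:Mul1,r1:Mul2,r2:6,r3:9,r4:3,r5:4
  c3: stall  regs: r0:Mul1,r1:Mul2,r2:6,r3:9,r4:3,r5:4
  c4: stall  regs: r0:Mul1,r1:Mul2,r2:6,r3:9,r4:3,r5:4
  c5: stall  regs: r0:Mul1,r1:Mul2,r2:6,r3:9,r4:3,r5:4
  c6: CDB Mul1=18; issue MUL r0<-Mul1  regs: r0:Mul1,r1:Mul2,r2:6,r3:9,r4:3,r5:4
  c7: CDB Mul2=12; issue ADD r2<-Add1  regs: r0:Mul1,r1:12,r2:Add1,r3:9,r4:3,r5:4
  c8: issue MUL r4<-Mul2  regs: r0:Mul1,r1:12,r2:Add1,r3:9,r4:Mul2,r5:4
  c9: issue SUB r4<-Add2  regs: r0:Mul1,r1:12,r2:Add1,r3:9,r4:Add2,r5:4
  c10: CDB Add1=18; issue ADD r2<-Add1  regs: r0:Mul1,r1:12,r2:Add1,r3:9,r4:Add2,r5:4
  c11: CDB Mul1=36; issue MUL r5<-Mul1  regs: r0:36,r1:12,r2:Add1,r3:9,r4:Add2,r5:Mul1
  c12: stall  regs: r0:36,r1:12,r2:Add1,r3:9,r4:Add2,r5:Mul1
  c13: CDB Add1=22; stall  regs: r0:36,r1:12,r2:22,r3:9,r4:Add2,r5:Mul1
  c14: CDB Mul2=108; issue MUL r5<-Mul2  regs: r0:36,r1:12,r2:22,r3:9,r4:Add2,r5:Mul2
  c15: -  regs: r0:36,r1:12,r2:22,r3:9,r4:Add2,r5:Mul2
  c16: CDB Mul1=36  regs: r0:36,r1:12,r2:22,r3:9,r4:Add2,r5:Mul2
  c17: CDB Add2=72  regs: r0:36,r1:12,r2:22,r3:9,r4:72,r5:Mul2
  c18: -  regs: r0:36,r1:12,r2:22,r3:9,r4:72,r5:Mul2
  c19: -  regs: r0:36,r1:12,r2:22,r3:9,r4:72,r5:Mul2
  c20: -  regs: r0:36,r1:12,r2:22,r3:9,r4:72,r5:Mul2
  c21: -  regs: r0:36,r1:12,r2:22,r3:9,r4:72,r5:Mul2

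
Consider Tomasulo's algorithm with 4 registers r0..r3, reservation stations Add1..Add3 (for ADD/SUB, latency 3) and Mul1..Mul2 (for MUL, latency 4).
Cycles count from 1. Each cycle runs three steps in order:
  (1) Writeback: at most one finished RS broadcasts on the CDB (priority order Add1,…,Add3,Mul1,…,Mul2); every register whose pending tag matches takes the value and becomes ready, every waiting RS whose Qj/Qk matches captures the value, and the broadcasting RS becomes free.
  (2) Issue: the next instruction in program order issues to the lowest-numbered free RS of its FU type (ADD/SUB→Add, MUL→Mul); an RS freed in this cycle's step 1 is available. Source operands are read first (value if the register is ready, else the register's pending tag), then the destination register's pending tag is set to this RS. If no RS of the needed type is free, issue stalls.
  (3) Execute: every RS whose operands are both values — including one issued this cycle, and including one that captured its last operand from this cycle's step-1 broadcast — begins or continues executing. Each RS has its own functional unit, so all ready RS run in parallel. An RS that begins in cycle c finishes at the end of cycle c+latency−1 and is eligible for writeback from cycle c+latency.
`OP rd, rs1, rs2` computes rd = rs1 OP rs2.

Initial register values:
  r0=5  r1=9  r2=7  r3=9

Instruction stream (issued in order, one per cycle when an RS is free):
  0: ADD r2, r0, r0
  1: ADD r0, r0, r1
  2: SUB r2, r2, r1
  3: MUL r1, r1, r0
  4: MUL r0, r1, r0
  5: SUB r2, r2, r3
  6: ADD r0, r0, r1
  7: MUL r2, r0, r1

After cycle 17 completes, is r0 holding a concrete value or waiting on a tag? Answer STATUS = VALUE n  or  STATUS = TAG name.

cycle 1: issue ADD r2<-Add1 // r0:5,r1:9,r2:Add1,r3:9
cycle 2: issue ADD r0<-Add2 // r0:Add2,r1:9,r2:Add1,r3:9
cycle 3: issue SUB r2<-Add3 // r0:Add2,r1:9,r2:Add3,r3:9
cycle 4: CDB Add1=10; issue MUL r1<-Mul1 // r0:Add2,r1:Mul1,r2:Add3,r3:9
cycle 5: CDB Add2=14; issue MUL r0<-Mul2 // r0:Mul2,r1:Mul1,r2:Add3,r3:9
cycle 6: issue SUB r2<-Add1 // r0:Mul2,r1:Mul1,r2:Add1,r3:9
cycle 7: CDB Add3=1; issue ADD r0<-Add2 // r0:Add2,r1:Mul1,r2:Add1,r3:9
cycle 8: stall // r0:Add2,r1:Mul1,r2:Add1,r3:9
cycle 9: CDB Mul1=126; issue MUL r2<-Mul1 // r0:Add2,r1:126,r2:Mul1,r3:9
cycle 10: CDB Add1=-8 // r0:Add2,r1:126,r2:Mul1,r3:9
cycle 11: - // r0:Add2,r1:126,r2:Mul1,r3:9
cycle 12: - // r0:Add2,r1:126,r2:Mul1,r3:9
cycle 13: CDB Mul2=1764 // r0:Add2,r1:126,r2:Mul1,r3:9
cycle 14: - // r0:Add2,r1:126,r2:Mul1,r3:9
cycle 15: - // r0:Add2,r1:126,r2:Mul1,r3:9
cycle 16: CDB Add2=1890 // r0:1890,r1:126,r2:Mul1,r3:9
cycle 17: - // r0:1890,r1:126,r2:Mul1,r3:9

STATUS = VALUE 1890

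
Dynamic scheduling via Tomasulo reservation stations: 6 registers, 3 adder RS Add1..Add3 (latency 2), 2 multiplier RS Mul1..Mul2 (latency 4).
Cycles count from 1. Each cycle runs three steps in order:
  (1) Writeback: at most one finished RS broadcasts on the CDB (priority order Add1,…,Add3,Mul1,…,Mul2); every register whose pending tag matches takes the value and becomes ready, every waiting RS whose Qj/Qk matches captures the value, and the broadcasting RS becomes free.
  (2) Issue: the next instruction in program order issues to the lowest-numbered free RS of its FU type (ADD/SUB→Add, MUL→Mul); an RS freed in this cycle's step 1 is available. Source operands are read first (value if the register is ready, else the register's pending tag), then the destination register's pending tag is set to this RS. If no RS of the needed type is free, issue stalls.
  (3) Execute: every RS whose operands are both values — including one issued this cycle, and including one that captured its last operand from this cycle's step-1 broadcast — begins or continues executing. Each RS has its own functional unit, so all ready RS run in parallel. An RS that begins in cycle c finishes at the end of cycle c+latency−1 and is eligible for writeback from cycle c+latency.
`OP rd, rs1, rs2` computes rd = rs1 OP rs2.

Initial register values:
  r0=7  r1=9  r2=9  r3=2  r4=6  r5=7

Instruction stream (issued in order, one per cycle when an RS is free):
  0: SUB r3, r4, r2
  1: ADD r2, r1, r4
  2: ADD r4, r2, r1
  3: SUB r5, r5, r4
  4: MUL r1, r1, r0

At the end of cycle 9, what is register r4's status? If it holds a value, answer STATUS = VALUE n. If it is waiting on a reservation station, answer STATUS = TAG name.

c1: issue SUB r3<-Add1 | r0:7,r1:9,r2:9,r3:Add1,r4:6,r5:7
c2: issue ADD r2<-Add2 | r0:7,r1:9,r2:Add2,r3:Add1,r4:6,r5:7
c3: CDB Add1=-3; issue ADD r4<-Add1 | r0:7,r1:9,r2:Add2,r3:-3,r4:Add1,r5:7
c4: CDB Add2=15; issue SUB r5<-Add2 | r0:7,r1:9,r2:15,r3:-3,r4:Add1,r5:Add2
c5: issue MUL r1<-Mul1 | r0:7,r1:Mul1,r2:15,r3:-3,r4:Add1,r5:Add2
c6: CDB Add1=24 | r0:7,r1:Mul1,r2:15,r3:-3,r4:24,r5:Add2
c7: - | r0:7,r1:Mul1,r2:15,r3:-3,r4:24,r5:Add2
c8: CDB Add2=-17 | r0:7,r1:Mul1,r2:15,r3:-3,r4:24,r5:-17
c9: CDB Mul1=63 | r0:7,r1:63,r2:15,r3:-3,r4:24,r5:-17

STATUS = VALUE 24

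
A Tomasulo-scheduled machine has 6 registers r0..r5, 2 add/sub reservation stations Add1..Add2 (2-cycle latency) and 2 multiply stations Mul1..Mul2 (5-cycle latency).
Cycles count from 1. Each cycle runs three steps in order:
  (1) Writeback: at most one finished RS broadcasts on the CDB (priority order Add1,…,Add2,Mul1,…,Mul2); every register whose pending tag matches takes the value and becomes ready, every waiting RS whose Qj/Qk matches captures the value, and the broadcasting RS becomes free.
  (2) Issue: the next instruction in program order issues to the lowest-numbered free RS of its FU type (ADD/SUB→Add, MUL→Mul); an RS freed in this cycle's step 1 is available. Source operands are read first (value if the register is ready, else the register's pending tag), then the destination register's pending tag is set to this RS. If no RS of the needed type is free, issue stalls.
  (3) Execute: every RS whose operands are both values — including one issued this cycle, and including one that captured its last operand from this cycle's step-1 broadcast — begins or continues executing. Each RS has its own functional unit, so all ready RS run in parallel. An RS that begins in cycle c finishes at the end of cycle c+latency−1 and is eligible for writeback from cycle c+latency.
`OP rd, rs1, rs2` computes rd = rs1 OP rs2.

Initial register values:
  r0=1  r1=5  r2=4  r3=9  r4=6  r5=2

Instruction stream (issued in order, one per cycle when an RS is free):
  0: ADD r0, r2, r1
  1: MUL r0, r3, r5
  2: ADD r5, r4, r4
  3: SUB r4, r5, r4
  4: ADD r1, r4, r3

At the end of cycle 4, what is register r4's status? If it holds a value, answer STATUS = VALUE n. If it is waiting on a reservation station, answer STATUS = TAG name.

c1: issue ADD r0<-Add1 | r0:Add1,r1:5,r2:4,r3:9,r4:6,r5:2
c2: issue MUL r0<-Mul1 | r0:Mul1,r1:5,r2:4,r3:9,r4:6,r5:2
c3: CDB Add1=9; issue ADD r5<-Add1 | r0:Mul1,r1:5,r2:4,r3:9,r4:6,r5:Add1
c4: issue SUB r4<-Add2 | r0:Mul1,r1:5,r2:4,r3:9,r4:Add2,r5:Add1

STATUS = TAG Add2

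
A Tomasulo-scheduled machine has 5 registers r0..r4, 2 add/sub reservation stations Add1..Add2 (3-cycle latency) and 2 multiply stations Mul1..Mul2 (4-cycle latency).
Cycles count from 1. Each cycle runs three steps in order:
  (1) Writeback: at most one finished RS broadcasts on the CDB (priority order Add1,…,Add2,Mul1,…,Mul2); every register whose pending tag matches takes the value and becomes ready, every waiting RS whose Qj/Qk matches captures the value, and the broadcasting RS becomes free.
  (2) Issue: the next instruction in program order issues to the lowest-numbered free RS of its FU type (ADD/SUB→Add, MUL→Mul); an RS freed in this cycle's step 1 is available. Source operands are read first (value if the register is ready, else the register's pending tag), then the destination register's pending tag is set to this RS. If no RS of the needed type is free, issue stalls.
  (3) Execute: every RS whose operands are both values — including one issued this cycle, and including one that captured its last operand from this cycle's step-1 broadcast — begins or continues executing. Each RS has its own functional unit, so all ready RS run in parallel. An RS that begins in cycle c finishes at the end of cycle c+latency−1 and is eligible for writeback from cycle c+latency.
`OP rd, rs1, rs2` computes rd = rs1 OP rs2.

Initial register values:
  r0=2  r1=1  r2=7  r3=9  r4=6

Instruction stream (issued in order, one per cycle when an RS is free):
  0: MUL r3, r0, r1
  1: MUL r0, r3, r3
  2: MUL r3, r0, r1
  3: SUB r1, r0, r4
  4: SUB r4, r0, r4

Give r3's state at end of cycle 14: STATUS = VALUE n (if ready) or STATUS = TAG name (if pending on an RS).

c1: issue MUL r3<-Mul1 | r0:2,r1:1,r2:7,r3:Mul1,r4:6
c2: issue MUL r0<-Mul2 | r0:Mul2,r1:1,r2:7,r3:Mul1,r4:6
c3: stall | r0:Mul2,r1:1,r2:7,r3:Mul1,r4:6
c4: stall | r0:Mul2,r1:1,r2:7,r3:Mul1,r4:6
c5: CDB Mul1=2; issue MUL r3<-Mul1 | r0:Mul2,r1:1,r2:7,r3:Mul1,r4:6
c6: issue SUB r1<-Add1 | r0:Mul2,r1:Add1,r2:7,r3:Mul1,r4:6
c7: issue SUB r4<-Add2 | r0:Mul2,r1:Add1,r2:7,r3:Mul1,r4:Add2
c8: - | r0:Mul2,r1:Add1,r2:7,r3:Mul1,r4:Add2
c9: CDB Mul2=4 | r0:4,r1:Add1,r2:7,r3:Mul1,r4:Add2
c10: - | r0:4,r1:Add1,r2:7,r3:Mul1,r4:Add2
c11: - | r0:4,r1:Add1,r2:7,r3:Mul1,r4:Add2
c12: CDB Add1=-2 | r0:4,r1:-2,r2:7,r3:Mul1,r4:Add2
c13: CDB Add2=-2 | r0:4,r1:-2,r2:7,r3:Mul1,r4:-2
c14: CDB Mul1=4 | r0:4,r1:-2,r2:7,r3:4,r4:-2

STATUS = VALUE 4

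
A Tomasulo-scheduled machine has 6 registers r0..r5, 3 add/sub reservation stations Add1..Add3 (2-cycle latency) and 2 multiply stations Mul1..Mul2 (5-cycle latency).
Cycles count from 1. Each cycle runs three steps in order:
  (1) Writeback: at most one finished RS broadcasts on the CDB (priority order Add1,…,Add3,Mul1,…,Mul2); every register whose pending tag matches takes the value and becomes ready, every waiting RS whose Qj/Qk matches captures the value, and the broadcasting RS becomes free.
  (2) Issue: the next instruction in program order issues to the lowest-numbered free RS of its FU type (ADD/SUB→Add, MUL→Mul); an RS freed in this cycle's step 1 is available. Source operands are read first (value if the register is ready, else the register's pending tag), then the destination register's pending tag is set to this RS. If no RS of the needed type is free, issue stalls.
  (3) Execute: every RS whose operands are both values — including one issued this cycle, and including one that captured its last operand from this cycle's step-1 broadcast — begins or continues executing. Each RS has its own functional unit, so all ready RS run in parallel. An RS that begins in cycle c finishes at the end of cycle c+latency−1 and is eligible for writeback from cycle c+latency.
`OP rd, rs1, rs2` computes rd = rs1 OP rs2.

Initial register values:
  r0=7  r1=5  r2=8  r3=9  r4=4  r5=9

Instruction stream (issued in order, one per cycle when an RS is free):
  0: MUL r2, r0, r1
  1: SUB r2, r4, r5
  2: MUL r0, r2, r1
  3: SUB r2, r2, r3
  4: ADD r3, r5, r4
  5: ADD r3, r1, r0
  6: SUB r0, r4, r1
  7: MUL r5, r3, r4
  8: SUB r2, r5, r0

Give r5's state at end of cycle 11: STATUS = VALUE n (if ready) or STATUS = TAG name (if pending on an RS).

STATUS = TAG Mul1

cycle 1: issue MUL r2<-Mul1 // r0:7,r1:5,r2:Mul1,r3:9,r4:4,r5:9
cycle 2: issue SUB r2<-Add1 // r0:7,r1:5,r2:Add1,r3:9,r4:4,r5:9
cycle 3: issue MUL r0<-Mul2 // r0:Mul2,r1:5,r2:Add1,r3:9,r4:4,r5:9
cycle 4: CDB Add1=-5; issue SUB r2<-Add1 // r0:Mul2,r1:5,r2:Add1,r3:9,r4:4,r5:9
cycle 5: issue ADD r3<-Add2 // r0:Mul2,r1:5,r2:Add1,r3:Add2,r4:4,r5:9
cycle 6: CDB Add1=-14; issue ADD r3<-Add1 // r0:Mul2,r1:5,r2:-14,r3:Add1,r4:4,r5:9
cycle 7: CDB Add2=13; issue SUB r0<-Add2 // r0:Add2,r1:5,r2:-14,r3:Add1,r4:4,r5:9
cycle 8: CDB Mul1=35; issue MUL r5<-Mul1 // r0:Add2,r1:5,r2:-14,r3:Add1,r4:4,r5:Mul1
cycle 9: CDB Add2=-1; issue SUB r2<-Add2 // r0:-1,r1:5,r2:Add2,r3:Add1,r4:4,r5:Mul1
cycle 10: CDB Mul2=-25 // r0:-1,r1:5,r2:Add2,r3:Add1,r4:4,r5:Mul1
cycle 11: - // r0:-1,r1:5,r2:Add2,r3:Add1,r4:4,r5:Mul1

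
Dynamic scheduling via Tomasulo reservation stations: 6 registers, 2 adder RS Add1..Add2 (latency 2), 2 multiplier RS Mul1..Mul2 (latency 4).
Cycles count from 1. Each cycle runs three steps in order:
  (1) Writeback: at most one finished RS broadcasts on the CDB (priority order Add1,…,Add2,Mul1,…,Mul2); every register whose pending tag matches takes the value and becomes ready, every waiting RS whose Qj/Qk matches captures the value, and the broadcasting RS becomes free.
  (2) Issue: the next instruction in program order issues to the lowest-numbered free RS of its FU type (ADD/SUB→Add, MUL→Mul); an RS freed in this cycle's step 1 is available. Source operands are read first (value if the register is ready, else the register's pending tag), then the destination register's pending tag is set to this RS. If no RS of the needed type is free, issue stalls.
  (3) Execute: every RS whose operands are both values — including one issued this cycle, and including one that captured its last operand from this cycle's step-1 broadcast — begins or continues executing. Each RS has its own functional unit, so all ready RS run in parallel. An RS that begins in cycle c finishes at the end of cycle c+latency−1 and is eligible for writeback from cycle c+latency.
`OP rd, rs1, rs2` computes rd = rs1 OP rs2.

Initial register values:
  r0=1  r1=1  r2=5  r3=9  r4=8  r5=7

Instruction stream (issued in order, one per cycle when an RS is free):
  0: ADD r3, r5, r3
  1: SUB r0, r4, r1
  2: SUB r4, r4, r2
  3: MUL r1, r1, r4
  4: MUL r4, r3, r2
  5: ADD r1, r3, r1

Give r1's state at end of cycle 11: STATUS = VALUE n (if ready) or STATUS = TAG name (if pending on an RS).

cycle 1: issue ADD r3<-Add1 // r0:1,r1:1,r2:5,r3:Add1,r4:8,r5:7
cycle 2: issue SUB r0<-Add2 // r0:Add2,r1:1,r2:5,r3:Add1,r4:8,r5:7
cycle 3: CDB Add1=16; issue SUB r4<-Add1 // r0:Add2,r1:1,r2:5,r3:16,r4:Add1,r5:7
cycle 4: CDB Add2=7; issue MUL r1<-Mul1 // r0:7,r1:Mul1,r2:5,r3:16,r4:Add1,r5:7
cycle 5: CDB Add1=3; issue MUL r4<-Mul2 // r0:7,r1:Mul1,r2:5,r3:16,r4:Mul2,r5:7
cycle 6: issue ADD r1<-Add1 // r0:7,r1:Add1,r2:5,r3:16,r4:Mul2,r5:7
cycle 7: - // r0:7,r1:Add1,r2:5,r3:16,r4:Mul2,r5:7
cycle 8: - // r0:7,r1:Add1,r2:5,r3:16,r4:Mul2,r5:7
cycle 9: CDB Mul1=3 // r0:7,r1:Add1,r2:5,r3:16,r4:Mul2,r5:7
cycle 10: CDB Mul2=80 // r0:7,r1:Add1,r2:5,r3:16,r4:80,r5:7
cycle 11: CDB Add1=19 // r0:7,r1:19,r2:5,r3:16,r4:80,r5:7

STATUS = VALUE 19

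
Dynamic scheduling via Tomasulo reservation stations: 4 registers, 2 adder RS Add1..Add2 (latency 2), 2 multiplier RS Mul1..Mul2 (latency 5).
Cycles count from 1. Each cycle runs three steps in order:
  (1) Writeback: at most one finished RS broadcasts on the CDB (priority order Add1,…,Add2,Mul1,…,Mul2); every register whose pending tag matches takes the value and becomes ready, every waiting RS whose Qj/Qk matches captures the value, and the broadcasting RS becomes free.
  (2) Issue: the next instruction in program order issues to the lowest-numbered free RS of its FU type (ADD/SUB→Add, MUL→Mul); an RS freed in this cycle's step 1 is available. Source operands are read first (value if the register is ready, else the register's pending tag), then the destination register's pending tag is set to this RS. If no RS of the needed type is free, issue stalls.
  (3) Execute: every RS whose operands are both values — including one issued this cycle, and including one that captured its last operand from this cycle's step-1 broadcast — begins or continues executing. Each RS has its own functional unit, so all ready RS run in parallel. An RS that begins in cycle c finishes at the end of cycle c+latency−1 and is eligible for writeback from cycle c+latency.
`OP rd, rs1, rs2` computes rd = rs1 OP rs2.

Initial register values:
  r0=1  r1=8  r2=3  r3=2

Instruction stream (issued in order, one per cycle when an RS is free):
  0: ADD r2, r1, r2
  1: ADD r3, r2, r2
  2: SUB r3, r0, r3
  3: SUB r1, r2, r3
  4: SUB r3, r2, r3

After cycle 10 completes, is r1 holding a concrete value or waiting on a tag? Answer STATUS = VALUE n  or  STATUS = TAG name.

STATUS = VALUE 32

c1: issue ADD r2<-Add1 | r0:1,r1:8,r2:Add1,r3:2
c2: issue ADD r3<-Add2 | r0:1,r1:8,r2:Add1,r3:Add2
c3: CDB Add1=11; issue SUB r3<-Add1 | r0:1,r1:8,r2:11,r3:Add1
c4: stall | r0:1,r1:8,r2:11,r3:Add1
c5: CDB Add2=22; issue SUB r1<-Add2 | r0:1,r1:Add2,r2:11,r3:Add1
c6: stall | r0:1,r1:Add2,r2:11,r3:Add1
c7: CDB Add1=-21; issue SUB r3<-Add1 | r0:1,r1:Add2,r2:11,r3:Add1
c8: - | r0:1,r1:Add2,r2:11,r3:Add1
c9: CDB Add1=32 | r0:1,r1:Add2,r2:11,r3:32
c10: CDB Add2=32 | r0:1,r1:32,r2:11,r3:32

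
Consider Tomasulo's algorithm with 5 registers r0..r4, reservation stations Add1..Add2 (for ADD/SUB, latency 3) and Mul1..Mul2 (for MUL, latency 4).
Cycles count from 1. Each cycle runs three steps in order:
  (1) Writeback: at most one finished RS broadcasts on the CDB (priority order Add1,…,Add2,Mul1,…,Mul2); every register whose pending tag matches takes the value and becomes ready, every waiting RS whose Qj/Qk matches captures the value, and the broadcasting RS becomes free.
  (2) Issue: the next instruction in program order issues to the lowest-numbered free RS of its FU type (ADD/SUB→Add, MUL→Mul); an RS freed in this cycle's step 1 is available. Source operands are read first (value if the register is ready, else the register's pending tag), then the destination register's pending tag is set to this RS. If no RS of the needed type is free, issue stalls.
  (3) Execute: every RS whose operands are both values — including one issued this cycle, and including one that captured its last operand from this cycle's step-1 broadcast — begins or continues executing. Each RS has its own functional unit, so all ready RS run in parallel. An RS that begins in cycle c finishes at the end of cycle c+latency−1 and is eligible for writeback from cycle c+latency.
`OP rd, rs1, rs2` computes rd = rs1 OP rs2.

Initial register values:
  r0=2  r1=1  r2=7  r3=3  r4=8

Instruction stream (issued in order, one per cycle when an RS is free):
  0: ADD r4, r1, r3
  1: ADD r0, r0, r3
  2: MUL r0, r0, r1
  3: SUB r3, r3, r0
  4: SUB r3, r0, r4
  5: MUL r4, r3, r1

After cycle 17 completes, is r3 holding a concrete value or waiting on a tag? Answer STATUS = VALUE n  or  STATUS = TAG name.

STATUS = VALUE 1

c1: issue ADD r4<-Add1 | r0:2,r1:1,r2:7,r3:3,r4:Add1
c2: issue ADD r0<-Add2 | r0:Add2,r1:1,r2:7,r3:3,r4:Add1
c3: issue MUL r0<-Mul1 | r0:Mul1,r1:1,r2:7,r3:3,r4:Add1
c4: CDB Add1=4; issue SUB r3<-Add1 | r0:Mul1,r1:1,r2:7,r3:Add1,r4:4
c5: CDB Add2=5; issue SUB r3<-Add2 | r0:Mul1,r1:1,r2:7,r3:Add2,r4:4
c6: issue MUL r4<-Mul2 | r0:Mul1,r1:1,r2:7,r3:Add2,r4:Mul2
c7: - | r0:Mul1,r1:1,r2:7,r3:Add2,r4:Mul2
c8: - | r0:Mul1,r1:1,r2:7,r3:Add2,r4:Mul2
c9: CDB Mul1=5 | r0:5,r1:1,r2:7,r3:Add2,r4:Mul2
c10: - | r0:5,r1:1,r2:7,r3:Add2,r4:Mul2
c11: - | r0:5,r1:1,r2:7,r3:Add2,r4:Mul2
c12: CDB Add1=-2 | r0:5,r1:1,r2:7,r3:Add2,r4:Mul2
c13: CDB Add2=1 | r0:5,r1:1,r2:7,r3:1,r4:Mul2
c14: - | r0:5,r1:1,r2:7,r3:1,r4:Mul2
c15: - | r0:5,r1:1,r2:7,r3:1,r4:Mul2
c16: - | r0:5,r1:1,r2:7,r3:1,r4:Mul2
c17: CDB Mul2=1 | r0:5,r1:1,r2:7,r3:1,r4:1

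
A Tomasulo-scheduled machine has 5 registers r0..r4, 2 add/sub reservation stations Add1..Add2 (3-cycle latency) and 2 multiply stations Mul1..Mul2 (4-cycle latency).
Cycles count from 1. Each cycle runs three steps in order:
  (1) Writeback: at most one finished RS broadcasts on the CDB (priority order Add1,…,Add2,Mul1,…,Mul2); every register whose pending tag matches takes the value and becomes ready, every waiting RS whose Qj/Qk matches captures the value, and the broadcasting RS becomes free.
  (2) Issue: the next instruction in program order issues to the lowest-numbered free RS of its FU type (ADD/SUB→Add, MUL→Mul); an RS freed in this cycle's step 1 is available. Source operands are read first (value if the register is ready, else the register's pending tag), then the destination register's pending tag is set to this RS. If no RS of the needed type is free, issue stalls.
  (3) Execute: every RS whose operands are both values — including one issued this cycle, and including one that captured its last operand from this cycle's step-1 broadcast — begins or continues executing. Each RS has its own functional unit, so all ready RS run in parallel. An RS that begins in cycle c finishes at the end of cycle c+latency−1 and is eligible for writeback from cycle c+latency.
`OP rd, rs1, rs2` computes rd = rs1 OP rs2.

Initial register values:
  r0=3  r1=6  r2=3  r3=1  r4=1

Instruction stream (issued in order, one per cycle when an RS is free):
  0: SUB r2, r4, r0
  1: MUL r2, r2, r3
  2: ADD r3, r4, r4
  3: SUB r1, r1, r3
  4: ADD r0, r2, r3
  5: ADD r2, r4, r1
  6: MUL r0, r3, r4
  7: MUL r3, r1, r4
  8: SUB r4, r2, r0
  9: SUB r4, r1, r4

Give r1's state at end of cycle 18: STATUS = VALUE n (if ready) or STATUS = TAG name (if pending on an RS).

cycle 1: issue SUB r2<-Add1 // r0:3,r1:6,r2:Add1,r3:1,r4:1
cycle 2: issue MUL r2<-Mul1 // r0:3,r1:6,r2:Mul1,r3:1,r4:1
cycle 3: issue ADD r3<-Add2 // r0:3,r1:6,r2:Mul1,r3:Add2,r4:1
cycle 4: CDB Add1=-2; issue SUB r1<-Add1 // r0:3,r1:Add1,r2:Mul1,r3:Add2,r4:1
cycle 5: stall // r0:3,r1:Add1,r2:Mul1,r3:Add2,r4:1
cycle 6: CDB Add2=2; issue ADD r0<-Add2 // r0:Add2,r1:Add1,r2:Mul1,r3:2,r4:1
cycle 7: stall // r0:Add2,r1:Add1,r2:Mul1,r3:2,r4:1
cycle 8: CDB Mul1=-2; stall // r0:Add2,r1:Add1,r2:-2,r3:2,r4:1
cycle 9: CDB Add1=4; issue ADD r2<-Add1 // r0:Add2,r1:4,r2:Add1,r3:2,r4:1
cycle 10: issue MUL r0<-Mul1 // r0:Mul1,r1:4,r2:Add1,r3:2,r4:1
cycle 11: CDB Add2=0; issue MUL r3<-Mul2 // r0:Mul1,r1:4,r2:Add1,r3:Mul2,r4:1
cycle 12: CDB Add1=5; issue SUB r4<-Add1 // r0:Mul1,r1:4,r2:5,r3:Mul2,r4:Add1
cycle 13: issue SUB r4<-Add2 // r0:Mul1,r1:4,r2:5,r3:Mul2,r4:Add2
cycle 14: CDB Mul1=2 // r0:2,r1:4,r2:5,r3:Mul2,r4:Add2
cycle 15: CDB Mul2=4 // r0:2,r1:4,r2:5,r3:4,r4:Add2
cycle 16: - // r0:2,r1:4,r2:5,r3:4,r4:Add2
cycle 17: CDB Add1=3 // r0:2,r1:4,r2:5,r3:4,r4:Add2
cycle 18: - // r0:2,r1:4,r2:5,r3:4,r4:Add2

STATUS = VALUE 4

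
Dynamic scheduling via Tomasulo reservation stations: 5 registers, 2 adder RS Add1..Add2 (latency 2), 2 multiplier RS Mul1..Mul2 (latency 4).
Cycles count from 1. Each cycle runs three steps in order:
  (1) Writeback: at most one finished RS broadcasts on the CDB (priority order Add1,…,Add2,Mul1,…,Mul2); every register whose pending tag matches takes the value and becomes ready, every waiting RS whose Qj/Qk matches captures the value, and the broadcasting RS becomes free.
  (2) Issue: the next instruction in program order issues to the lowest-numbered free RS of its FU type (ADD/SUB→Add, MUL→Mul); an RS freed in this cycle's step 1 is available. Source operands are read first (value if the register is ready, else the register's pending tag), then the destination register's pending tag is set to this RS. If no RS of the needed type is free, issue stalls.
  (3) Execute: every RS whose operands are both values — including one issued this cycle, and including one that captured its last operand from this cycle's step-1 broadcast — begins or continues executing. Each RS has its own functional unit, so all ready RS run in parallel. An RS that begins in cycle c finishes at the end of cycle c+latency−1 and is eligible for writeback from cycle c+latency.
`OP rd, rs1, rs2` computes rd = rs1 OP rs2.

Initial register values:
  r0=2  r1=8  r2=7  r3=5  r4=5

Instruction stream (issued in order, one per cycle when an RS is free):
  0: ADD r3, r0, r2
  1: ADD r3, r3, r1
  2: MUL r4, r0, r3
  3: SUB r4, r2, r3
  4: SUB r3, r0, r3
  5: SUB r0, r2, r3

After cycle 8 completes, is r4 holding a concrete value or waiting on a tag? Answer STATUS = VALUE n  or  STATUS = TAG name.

cycle 1: issue ADD r3<-Add1 // r0:2,r1:8,r2:7,r3:Add1,r4:5
cycle 2: issue ADD r3<-Add2 // r0:2,r1:8,r2:7,r3:Add2,r4:5
cycle 3: CDB Add1=9; issue MUL r4<-Mul1 // r0:2,r1:8,r2:7,r3:Add2,r4:Mul1
cycle 4: issue SUB r4<-Add1 // r0:2,r1:8,r2:7,r3:Add2,r4:Add1
cycle 5: CDB Add2=17; issue SUB r3<-Add2 // r0:2,r1:8,r2:7,r3:Add2,r4:Add1
cycle 6: stall // r0:2,r1:8,r2:7,r3:Add2,r4:Add1
cycle 7: CDB Add1=-10; issue SUB r0<-Add1 // r0:Add1,r1:8,r2:7,r3:Add2,r4:-10
cycle 8: CDB Add2=-15 // r0:Add1,r1:8,r2:7,r3:-15,r4:-10

STATUS = VALUE -10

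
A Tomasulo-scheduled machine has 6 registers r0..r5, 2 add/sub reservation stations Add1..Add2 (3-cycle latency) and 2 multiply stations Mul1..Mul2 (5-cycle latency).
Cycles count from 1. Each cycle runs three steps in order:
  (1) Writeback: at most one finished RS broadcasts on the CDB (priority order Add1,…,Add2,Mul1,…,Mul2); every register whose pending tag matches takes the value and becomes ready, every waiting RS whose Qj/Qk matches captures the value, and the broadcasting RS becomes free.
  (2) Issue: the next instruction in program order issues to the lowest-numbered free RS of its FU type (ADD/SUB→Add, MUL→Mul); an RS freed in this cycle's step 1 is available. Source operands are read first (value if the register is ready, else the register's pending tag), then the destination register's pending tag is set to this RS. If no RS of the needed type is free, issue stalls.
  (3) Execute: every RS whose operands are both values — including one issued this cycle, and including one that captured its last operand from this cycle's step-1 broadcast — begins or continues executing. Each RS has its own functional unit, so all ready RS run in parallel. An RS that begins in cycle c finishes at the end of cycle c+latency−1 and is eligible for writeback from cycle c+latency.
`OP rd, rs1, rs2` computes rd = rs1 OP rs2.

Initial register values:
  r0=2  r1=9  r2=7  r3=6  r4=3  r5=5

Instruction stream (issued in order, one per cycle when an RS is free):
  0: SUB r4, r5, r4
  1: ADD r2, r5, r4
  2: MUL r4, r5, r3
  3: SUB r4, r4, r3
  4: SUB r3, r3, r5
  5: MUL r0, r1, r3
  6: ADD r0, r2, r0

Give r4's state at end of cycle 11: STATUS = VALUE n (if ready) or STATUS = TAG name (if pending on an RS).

STATUS = VALUE 24

cycle 1: issue SUB r4<-Add1 // r0:2,r1:9,r2:7,r3:6,r4:Add1,r5:5
cycle 2: issue ADD r2<-Add2 // r0:2,r1:9,r2:Add2,r3:6,r4:Add1,r5:5
cycle 3: issue MUL r4<-Mul1 // r0:2,r1:9,r2:Add2,r3:6,r4:Mul1,r5:5
cycle 4: CDB Add1=2; issue SUB r4<-Add1 // r0:2,r1:9,r2:Add2,r3:6,r4:Add1,r5:5
cycle 5: stall // r0:2,r1:9,r2:Add2,r3:6,r4:Add1,r5:5
cycle 6: stall // r0:2,r1:9,r2:Add2,r3:6,r4:Add1,r5:5
cycle 7: CDB Add2=7; issue SUB r3<-Add2 // r0:2,r1:9,r2:7,r3:Add2,r4:Add1,r5:5
cycle 8: CDB Mul1=30; issue MUL r0<-Mul1 // r0:Mul1,r1:9,r2:7,r3:Add2,r4:Add1,r5:5
cycle 9: stall // r0:Mul1,r1:9,r2:7,r3:Add2,r4:Add1,r5:5
cycle 10: CDB Add2=1; issue ADD r0<-Add2 // r0:Add2,r1:9,r2:7,r3:1,r4:Add1,r5:5
cycle 11: CDB Add1=24 // r0:Add2,r1:9,r2:7,r3:1,r4:24,r5:5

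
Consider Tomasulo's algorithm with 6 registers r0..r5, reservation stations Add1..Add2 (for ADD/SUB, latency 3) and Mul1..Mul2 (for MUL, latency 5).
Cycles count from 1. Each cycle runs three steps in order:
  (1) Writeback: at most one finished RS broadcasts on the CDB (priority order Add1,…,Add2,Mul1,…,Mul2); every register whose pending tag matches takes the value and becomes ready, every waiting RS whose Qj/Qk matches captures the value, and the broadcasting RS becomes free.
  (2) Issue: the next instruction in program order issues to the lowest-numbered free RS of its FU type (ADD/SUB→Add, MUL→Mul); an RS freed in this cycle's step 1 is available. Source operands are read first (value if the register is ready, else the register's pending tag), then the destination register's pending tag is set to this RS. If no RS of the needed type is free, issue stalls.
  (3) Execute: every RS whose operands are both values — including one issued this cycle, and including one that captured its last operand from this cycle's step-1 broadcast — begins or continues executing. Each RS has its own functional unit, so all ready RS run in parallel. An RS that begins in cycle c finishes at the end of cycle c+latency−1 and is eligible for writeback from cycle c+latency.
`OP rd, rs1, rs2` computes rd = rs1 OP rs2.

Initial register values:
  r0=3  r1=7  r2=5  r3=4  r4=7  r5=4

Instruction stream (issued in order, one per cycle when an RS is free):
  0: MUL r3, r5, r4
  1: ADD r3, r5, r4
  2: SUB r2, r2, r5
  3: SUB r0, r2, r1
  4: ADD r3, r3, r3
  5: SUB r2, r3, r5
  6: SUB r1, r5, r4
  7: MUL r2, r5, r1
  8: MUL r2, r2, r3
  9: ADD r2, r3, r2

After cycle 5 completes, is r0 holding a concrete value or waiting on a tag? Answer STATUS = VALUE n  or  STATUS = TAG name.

cycle 1: issue MUL r3<-Mul1 // r0:3,r1:7,r2:5,r3:Mul1,r4:7,r5:4
cycle 2: issue ADD r3<-Add1 // r0:3,r1:7,r2:5,r3:Add1,r4:7,r5:4
cycle 3: issue SUB r2<-Add2 // r0:3,r1:7,r2:Add2,r3:Add1,r4:7,r5:4
cycle 4: stall // r0:3,r1:7,r2:Add2,r3:Add1,r4:7,r5:4
cycle 5: CDB Add1=11; issue SUB r0<-Add1 // r0:Add1,r1:7,r2:Add2,r3:11,r4:7,r5:4

STATUS = TAG Add1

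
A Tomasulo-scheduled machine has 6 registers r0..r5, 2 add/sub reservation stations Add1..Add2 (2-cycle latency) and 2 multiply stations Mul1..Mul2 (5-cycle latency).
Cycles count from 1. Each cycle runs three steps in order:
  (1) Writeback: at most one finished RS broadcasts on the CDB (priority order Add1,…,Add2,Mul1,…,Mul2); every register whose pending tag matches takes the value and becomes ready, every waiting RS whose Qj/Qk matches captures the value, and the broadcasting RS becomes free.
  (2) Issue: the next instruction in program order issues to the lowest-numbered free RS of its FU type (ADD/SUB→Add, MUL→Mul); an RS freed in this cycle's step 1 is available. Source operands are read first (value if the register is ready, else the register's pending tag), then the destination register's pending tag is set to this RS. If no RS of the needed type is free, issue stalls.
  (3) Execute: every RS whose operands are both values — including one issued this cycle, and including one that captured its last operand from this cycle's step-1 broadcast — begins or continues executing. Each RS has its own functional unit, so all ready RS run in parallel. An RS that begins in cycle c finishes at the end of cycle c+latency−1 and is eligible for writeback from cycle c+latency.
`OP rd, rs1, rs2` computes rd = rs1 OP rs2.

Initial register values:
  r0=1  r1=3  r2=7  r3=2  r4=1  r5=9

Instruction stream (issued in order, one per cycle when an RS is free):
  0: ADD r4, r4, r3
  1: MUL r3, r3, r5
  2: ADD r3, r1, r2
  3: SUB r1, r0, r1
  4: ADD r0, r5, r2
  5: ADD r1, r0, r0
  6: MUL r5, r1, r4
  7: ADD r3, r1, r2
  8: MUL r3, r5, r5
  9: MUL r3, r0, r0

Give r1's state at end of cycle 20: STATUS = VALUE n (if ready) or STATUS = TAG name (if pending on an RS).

  c1: issue ADD r4<-Add1  regs: r0:1,r1:3,r2:7,r3:2,r4:Add1,r5:9
  c2: issue MUL r3<-Mul1  regs: r0:1,r1:3,r2:7,r3:Mul1,r4:Add1,r5:9
  c3: CDB Add1=3; issue ADD r3<-Add1  regs: r0:1,r1:3,r2:7,r3:Add1,r4:3,r5:9
  c4: issue SUB r1<-Add2  regs: r0:1,r1:Add2,r2:7,r3:Add1,r4:3,r5:9
  c5: CDB Add1=10; issue ADD r0<-Add1  regs: r0:Add1,r1:Add2,r2:7,r3:10,r4:3,r5:9
  c6: CDB Add2=-2; issue ADD r1<-Add2  regs: r0:Add1,r1:Add2,r2:7,r3:10,r4:3,r5:9
  c7: CDB Add1=16; issue MUL r5<-Mul2  regs: r0:16,r1:Add2,r2:7,r3:10,r4:3,r5:Mul2
  c8: CDB Mul1=18; issue ADD r3<-Add1  regs: r0:16,r1:Add2,r2:7,r3:Add1,r4:3,r5:Mul2
  c9: CDB Add2=32; issue MUL r3<-Mul1  regs: r0:16,r1:32,r2:7,r3:Mul1,r4:3,r5:Mul2
  c10: stall  regs: r0:16,r1:32,r2:7,r3:Mul1,r4:3,r5:Mul2
  c11: CDB Add1=39; stall  regs: r0:16,r1:32,r2:7,r3:Mul1,r4:3,r5:Mul2
  c12: stall  regs: r0:16,r1:32,r2:7,r3:Mul1,r4:3,r5:Mul2
  c13: stall  regs: r0:16,r1:32,r2:7,r3:Mul1,r4:3,r5:Mul2
  c14: CDB Mul2=96; issue MUL r3<-Mul2  regs: r0:16,r1:32,r2:7,r3:Mul2,r4:3,r5:96
  c15: -  regs: r0:16,r1:32,r2:7,r3:Mul2,r4:3,r5:96
  c16: -  regs: r0:16,r1:32,r2:7,r3:Mul2,r4:3,r5:96
  c17: -  regs: r0:16,r1:32,r2:7,r3:Mul2,r4:3,r5:96
  c18: -  regs: r0:16,r1:32,r2:7,r3:Mul2,r4:3,r5:96
  c19: CDB Mul1=9216  regs: r0:16,r1:32,r2:7,r3:Mul2,r4:3,r5:96
  c20: CDB Mul2=256  regs: r0:16,r1:32,r2:7,r3:256,r4:3,r5:96

STATUS = VALUE 32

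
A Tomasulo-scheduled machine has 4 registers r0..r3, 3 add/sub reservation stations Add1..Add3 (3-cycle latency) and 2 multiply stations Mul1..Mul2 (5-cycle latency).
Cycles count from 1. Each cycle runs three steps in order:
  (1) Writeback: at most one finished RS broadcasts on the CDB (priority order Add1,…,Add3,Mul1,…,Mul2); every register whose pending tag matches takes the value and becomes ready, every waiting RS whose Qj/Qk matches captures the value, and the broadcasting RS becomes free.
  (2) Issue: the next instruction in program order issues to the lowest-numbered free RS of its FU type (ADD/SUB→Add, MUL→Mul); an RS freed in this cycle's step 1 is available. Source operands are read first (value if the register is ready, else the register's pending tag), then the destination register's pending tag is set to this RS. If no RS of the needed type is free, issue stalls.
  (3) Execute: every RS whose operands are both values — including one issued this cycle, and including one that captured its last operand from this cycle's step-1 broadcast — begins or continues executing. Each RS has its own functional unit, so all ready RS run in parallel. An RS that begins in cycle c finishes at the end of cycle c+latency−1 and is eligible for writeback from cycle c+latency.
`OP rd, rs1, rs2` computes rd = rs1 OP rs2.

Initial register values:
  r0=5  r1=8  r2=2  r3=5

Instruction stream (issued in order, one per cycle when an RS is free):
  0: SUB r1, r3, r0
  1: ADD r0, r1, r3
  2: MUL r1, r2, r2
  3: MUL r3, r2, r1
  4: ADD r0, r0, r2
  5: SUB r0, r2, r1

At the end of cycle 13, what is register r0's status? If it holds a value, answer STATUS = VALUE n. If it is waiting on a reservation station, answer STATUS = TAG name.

c1: issue SUB r1<-Add1 | r0:5,r1:Add1,r2:2,r3:5
c2: issue ADD r0<-Add2 | r0:Add2,r1:Add1,r2:2,r3:5
c3: issue MUL r1<-Mul1 | r0:Add2,r1:Mul1,r2:2,r3:5
c4: CDB Add1=0; issue MUL r3<-Mul2 | r0:Add2,r1:Mul1,r2:2,r3:Mul2
c5: issue ADD r0<-Add1 | r0:Add1,r1:Mul1,r2:2,r3:Mul2
c6: issue SUB r0<-Add3 | r0:Add3,r1:Mul1,r2:2,r3:Mul2
c7: CDB Add2=5 | r0:Add3,r1:Mul1,r2:2,r3:Mul2
c8: CDB Mul1=4 | r0:Add3,r1:4,r2:2,r3:Mul2
c9: - | r0:Add3,r1:4,r2:2,r3:Mul2
c10: CDB Add1=7 | r0:Add3,r1:4,r2:2,r3:Mul2
c11: CDB Add3=-2 | r0:-2,r1:4,r2:2,r3:Mul2
c12: - | r0:-2,r1:4,r2:2,r3:Mul2
c13: CDB Mul2=8 | r0:-2,r1:4,r2:2,r3:8

STATUS = VALUE -2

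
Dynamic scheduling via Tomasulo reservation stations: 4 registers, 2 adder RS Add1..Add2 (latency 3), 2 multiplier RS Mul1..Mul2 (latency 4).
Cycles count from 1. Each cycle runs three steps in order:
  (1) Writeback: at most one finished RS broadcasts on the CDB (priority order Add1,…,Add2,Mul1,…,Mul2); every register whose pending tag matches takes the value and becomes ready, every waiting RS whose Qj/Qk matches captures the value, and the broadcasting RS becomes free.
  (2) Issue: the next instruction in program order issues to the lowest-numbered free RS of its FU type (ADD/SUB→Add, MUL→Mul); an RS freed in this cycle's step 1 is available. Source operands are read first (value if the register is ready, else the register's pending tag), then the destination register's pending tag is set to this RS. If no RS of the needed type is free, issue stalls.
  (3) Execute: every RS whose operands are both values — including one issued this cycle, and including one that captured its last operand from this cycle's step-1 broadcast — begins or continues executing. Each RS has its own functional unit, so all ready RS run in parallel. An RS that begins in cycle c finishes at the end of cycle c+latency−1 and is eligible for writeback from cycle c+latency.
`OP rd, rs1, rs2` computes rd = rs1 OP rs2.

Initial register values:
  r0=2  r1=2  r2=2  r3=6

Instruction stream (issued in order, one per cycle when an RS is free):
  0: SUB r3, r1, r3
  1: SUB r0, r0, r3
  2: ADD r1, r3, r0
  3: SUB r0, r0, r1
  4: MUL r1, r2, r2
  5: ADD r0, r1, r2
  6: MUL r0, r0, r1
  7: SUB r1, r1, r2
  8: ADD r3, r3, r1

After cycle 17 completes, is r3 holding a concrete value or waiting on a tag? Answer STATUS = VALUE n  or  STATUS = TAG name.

  c1: issue SUB r3<-Add1  regs: r0:2,r1:2,r2:2,r3:Add1
  c2: issue SUB r0<-Add2  regs: r0:Add2,r1:2,r2:2,r3:Add1
  c3: stall  regs: r0:Add2,r1:2,r2:2,r3:Add1
  c4: CDB Add1=-4; issue ADD r1<-Add1  regs: r0:Add2,r1:Add1,r2:2,r3:-4
  c5: stall  regs: r0:Add2,r1:Add1,r2:2,r3:-4
  c6: stall  regs: r0:Add2,r1:Add1,r2:2,r3:-4
  c7: CDB Add2=6; issue SUB r0<-Add2  regs: r0:Add2,r1:Add1,r2:2,r3:-4
  c8: issue MUL r1<-Mul1  regs: r0:Add2,r1:Mul1,r2:2,r3:-4
  c9: stall  regs: r0:Add2,r1:Mul1,r2:2,r3:-4
  c10: CDB Add1=2; issue ADD r0<-Add1  regs: r0:Add1,r1:Mul1,r2:2,r3:-4
  c11: issue MUL r0<-Mul2  regs: r0:Mul2,r1:Mul1,r2:2,r3:-4
  c12: CDB Mul1=4; stall  regs: r0:Mul2,r1:4,r2:2,r3:-4
  c13: CDB Add2=4; issue SUB r1<-Add2  regs: r0:Mul2,r1:Add2,r2:2,r3:-4
  c14: stall  regs: r0:Mul2,r1:Add2,r2:2,r3:-4
  c15: CDB Add1=6; issue ADD r3<-Add1  regs: r0:Mul2,r1:Add2,r2:2,r3:Add1
  c16: CDB Add2=2  regs: r0:Mul2,r1:2,r2:2,r3:Add1
  c17: -  regs: r0:Mul2,r1:2,r2:2,r3:Add1

STATUS = TAG Add1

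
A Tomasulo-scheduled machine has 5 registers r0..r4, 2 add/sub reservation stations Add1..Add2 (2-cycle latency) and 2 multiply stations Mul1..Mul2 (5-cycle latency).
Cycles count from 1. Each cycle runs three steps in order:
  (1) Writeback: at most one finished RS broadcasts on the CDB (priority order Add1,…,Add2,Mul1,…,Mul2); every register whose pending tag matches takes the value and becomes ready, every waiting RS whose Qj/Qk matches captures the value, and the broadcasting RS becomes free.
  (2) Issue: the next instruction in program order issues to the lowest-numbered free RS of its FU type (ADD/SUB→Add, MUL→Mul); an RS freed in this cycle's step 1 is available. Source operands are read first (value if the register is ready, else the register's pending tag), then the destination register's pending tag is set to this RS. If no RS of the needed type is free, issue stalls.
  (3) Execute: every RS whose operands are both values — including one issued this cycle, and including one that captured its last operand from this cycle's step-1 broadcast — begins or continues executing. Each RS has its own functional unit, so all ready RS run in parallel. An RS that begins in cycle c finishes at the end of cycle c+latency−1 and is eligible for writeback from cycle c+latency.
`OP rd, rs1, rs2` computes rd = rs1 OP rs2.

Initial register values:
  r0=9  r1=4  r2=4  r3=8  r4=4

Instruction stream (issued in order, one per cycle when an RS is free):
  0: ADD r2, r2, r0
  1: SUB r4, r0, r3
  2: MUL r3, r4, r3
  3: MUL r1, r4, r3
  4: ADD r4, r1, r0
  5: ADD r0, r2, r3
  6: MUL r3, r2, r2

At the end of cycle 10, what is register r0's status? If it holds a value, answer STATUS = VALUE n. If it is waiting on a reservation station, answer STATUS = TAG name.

STATUS = TAG Add2

c1: issue ADD r2<-Add1 | r0:9,r1:4,r2:Add1,r3:8,r4:4
c2: issue SUB r4<-Add2 | r0:9,r1:4,r2:Add1,r3:8,r4:Add2
c3: CDB Add1=13; issue MUL r3<-Mul1 | r0:9,r1:4,r2:13,r3:Mul1,r4:Add2
c4: CDB Add2=1; issue MUL r1<-Mul2 | r0:9,r1:Mul2,r2:13,r3:Mul1,r4:1
c5: issue ADD r4<-Add1 | r0:9,r1:Mul2,r2:13,r3:Mul1,r4:Add1
c6: issue ADD r0<-Add2 | r0:Add2,r1:Mul2,r2:13,r3:Mul1,r4:Add1
c7: stall | r0:Add2,r1:Mul2,r2:13,r3:Mul1,r4:Add1
c8: stall | r0:Add2,r1:Mul2,r2:13,r3:Mul1,r4:Add1
c9: CDB Mul1=8; issue MUL r3<-Mul1 | r0:Add2,r1:Mul2,r2:13,r3:Mul1,r4:Add1
c10: - | r0:Add2,r1:Mul2,r2:13,r3:Mul1,r4:Add1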